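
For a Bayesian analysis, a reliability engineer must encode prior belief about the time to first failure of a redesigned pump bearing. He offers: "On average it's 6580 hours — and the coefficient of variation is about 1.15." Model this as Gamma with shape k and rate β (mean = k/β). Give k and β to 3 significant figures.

For Gamma(k, rate β): mean = k/β, variance = k/β², so CV = 1/√k.
CV = 1.15, hence k = 1/CV² = 0.756.
Then β = k/mean = 0.756/6580 = 0.000115.

k ≈ 0.756, β ≈ 0.000115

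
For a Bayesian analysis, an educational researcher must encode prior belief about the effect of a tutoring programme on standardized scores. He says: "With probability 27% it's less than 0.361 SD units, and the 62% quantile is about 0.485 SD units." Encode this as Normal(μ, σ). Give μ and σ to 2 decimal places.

The p-quantile of Normal(μ,σ) is μ + z_p·σ, with z_{0.27} = -0.6128 and z_{0.62} = 0.3055.
Eliminate σ: μ = (z₂·x₁ − z₁·x₂)/(z₂ − z₁) = (0.3055·0.361 − (-0.6128)·0.485)/0.9183 = 0.44.
Then σ = (x₂ − x₁)/(z₂ − z₁) = (0.485 − 0.361)/0.9183 = 0.14.

μ = 0.44, σ = 0.14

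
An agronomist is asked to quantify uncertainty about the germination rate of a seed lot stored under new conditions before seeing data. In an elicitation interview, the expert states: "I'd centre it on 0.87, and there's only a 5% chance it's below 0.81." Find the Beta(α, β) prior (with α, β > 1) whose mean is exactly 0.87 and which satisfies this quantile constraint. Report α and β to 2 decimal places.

With mean 0.87 fixed, write α = 0.87s, β = 0.13s where s = α+β.
Need P(θ < 0.81) = 0.05 under Beta(0.87s, 0.13s). Normal approximation: (q−m)/√(m(1−m)/s) ≈ z_{0.05} = -1.64, so s ≈ 0.87·0.13·(-1.64)²/(0.81−0.87)² = 85.0.
At s = 85.0: P(θ<0.81) ≈ 0.061. Adjusting to match 0.05 gives s ≈ 96.80.
So α = 0.87·96.80 ≈ 84.22, β = 0.13·96.80 ≈ 12.58.

α ≈ 84.22, β ≈ 12.58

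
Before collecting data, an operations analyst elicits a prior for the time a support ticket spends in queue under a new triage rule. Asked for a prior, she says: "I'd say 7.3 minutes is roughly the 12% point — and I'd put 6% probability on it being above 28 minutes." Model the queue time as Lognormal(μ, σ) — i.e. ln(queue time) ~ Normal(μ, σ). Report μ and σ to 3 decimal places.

If T ~ Lognormal(μ,σ) then ln T ~ Normal(μ,σ), so the p-quantile of ln T is μ + z_p·σ.
ln(7.3) = 1.988 and ln(28) = 3.332; z_{0.12} = -1.175, z_{0.94} = 1.555.
σ = (3.332 − 1.988)/(1.555 − (-1.175)) = 0.492.
μ = 1.988 − (-1.175)·0.492 = 2.567.

μ ≈ 2.567, σ ≈ 0.492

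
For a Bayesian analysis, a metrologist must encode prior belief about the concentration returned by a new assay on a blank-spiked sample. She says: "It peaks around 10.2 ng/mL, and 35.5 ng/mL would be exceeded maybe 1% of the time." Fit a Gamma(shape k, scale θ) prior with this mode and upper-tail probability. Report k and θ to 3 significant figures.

Gamma(k,θ) with k>1 has mode (k−1)θ, so θ = 10.2/(k−1).
Need P(X < 35.5) = 0.99 with θ tied to k this way. Start at k = 2, θ = 10.2: P(X<35.5) ≈ 0.862.
Too low — raise k to concentrate. Iterating converges to k ≈ 3.79.
Then θ = 10.2/(3.79−1) ≈ 3.66.

k ≈ 3.79, θ ≈ 3.66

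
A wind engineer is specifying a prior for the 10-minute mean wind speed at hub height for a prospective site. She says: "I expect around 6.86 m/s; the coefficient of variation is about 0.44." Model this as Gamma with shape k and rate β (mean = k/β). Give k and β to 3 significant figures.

For Gamma(k, rate β): mean = k/β, variance = k/β², so CV = 1/√k.
CV = 0.44, hence k = 1/CV² = 5.17.
Then β = k/mean = 5.17/6.86 = 0.753.

k ≈ 5.17, β ≈ 0.753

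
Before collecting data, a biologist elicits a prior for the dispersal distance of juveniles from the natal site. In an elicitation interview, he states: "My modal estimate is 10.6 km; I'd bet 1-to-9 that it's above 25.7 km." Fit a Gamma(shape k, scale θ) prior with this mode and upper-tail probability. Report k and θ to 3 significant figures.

Gamma(k,θ) with k>1 has mode (k−1)θ, so θ = 10.6/(k−1).
Need P(X < 25.7) = 0.9 with θ tied to k this way. Start at k = 2, θ = 10.6: P(X<25.7) ≈ 0.697.
Too low — raise k to concentrate. Iterating converges to k ≈ 3.45.
Then θ = 10.6/(3.45−1) ≈ 4.33.

k ≈ 3.45, θ ≈ 4.33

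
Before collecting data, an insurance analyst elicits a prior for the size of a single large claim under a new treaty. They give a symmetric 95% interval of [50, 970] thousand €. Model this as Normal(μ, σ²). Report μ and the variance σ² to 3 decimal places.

μ = 510.000, σ² = 55083.240

A symmetric 95% interval runs μ ± z·σ with z = 1.96.
Half-width = 460, so σ = 460/1.96 = 234.6982 and σ² = 55083.240.
μ is the interval midpoint, 510.000.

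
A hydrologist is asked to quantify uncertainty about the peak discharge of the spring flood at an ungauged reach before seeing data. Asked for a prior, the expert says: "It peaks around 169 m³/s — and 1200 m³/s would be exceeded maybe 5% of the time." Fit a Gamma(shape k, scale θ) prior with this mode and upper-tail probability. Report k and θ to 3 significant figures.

Gamma(k,θ) with k>1 has mode (k−1)θ, so θ = 169/(k−1).
Need P(X < 1200) = 0.95 with θ tied to k this way. Start at k = 2, θ = 169: P(X<1200) ≈ 0.993.
Too high — lower k to spread out. Iterating converges to k ≈ 1.57.
Then θ = 169/(1.57−1) ≈ 298.

k ≈ 1.57, θ ≈ 298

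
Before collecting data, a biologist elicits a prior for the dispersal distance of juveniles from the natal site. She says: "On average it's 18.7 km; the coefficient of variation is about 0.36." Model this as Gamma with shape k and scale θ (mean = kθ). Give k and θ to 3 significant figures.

k ≈ 7.72, θ ≈ 2.42

For Gamma(k, scale θ): mean = kθ, variance = kθ², so CV = 1/√k.
CV = 0.36, hence k = 1/CV² = 7.72.
Then θ = mean/k = 18.7/7.72 = 2.42.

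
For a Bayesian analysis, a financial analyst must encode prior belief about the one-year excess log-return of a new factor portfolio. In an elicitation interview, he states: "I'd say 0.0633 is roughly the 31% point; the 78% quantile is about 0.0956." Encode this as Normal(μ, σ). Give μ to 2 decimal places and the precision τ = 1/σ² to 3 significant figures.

μ = 0.08, τ = 1540

For Normal(μ,σ), the p-quantile is μ + z_p·σ. Here z_{0.31} = -0.4959, z_{0.78} = 0.7722.
So 0.0633 = μ − 0.4959σ and 0.0956 = μ + 0.7722σ.
Subtracting: σ = (0.0956 − 0.0633)/(0.7722 − (-0.4959)) = 0.03.
Then μ = 0.0633 − (-0.4959)·0.03 = 0.08.
Precision τ = 1/σ² = 1/0.02547² = 1540.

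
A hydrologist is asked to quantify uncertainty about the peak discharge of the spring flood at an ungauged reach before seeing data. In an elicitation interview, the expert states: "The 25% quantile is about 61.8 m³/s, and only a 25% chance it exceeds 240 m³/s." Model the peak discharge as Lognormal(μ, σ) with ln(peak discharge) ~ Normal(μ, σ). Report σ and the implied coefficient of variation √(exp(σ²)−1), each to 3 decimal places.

σ ≈ 1.006, CV ≈ 1.323

If T ~ Lognormal(μ,σ) then ln T ~ Normal(μ,σ), so the p-quantile of ln T is μ + z_p·σ.
ln(61.8) = 4.124 and ln(240) = 5.481; z_{0.25} = -0.6745, z_{0.75} = 0.6745.
σ = (5.481 − 4.124)/(0.6745 − (-0.6745)) = 1.006.
μ = 4.124 − (-0.6745)·1.006 = 4.802.
CV = √(exp(σ²)−1) = √(exp(1.0115)−1) = 1.323.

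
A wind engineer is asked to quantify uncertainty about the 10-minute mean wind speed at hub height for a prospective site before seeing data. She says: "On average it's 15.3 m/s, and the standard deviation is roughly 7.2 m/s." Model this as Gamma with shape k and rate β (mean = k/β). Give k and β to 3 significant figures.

For Gamma(k, rate β): mean = k/β, variance = k/β², so CV = 1/√k.
CV = SD/mean = 7.2/15.3 = 0.4706, hence k = 1/CV² = 4.52.
Then β = k/mean = 4.52/15.3 = 0.295.

k ≈ 4.52, β ≈ 0.295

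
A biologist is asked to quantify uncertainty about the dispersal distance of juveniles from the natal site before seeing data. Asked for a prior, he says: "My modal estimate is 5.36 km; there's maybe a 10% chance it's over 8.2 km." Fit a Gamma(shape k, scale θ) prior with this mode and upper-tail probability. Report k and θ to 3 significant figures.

k ≈ 11.3, θ ≈ 0.519

Gamma(k,θ) with k>1 has mode (k−1)θ, so θ = 5.36/(k−1).
Need P(X < 8.2) = 0.9 with θ tied to k this way. Start at k = 2, θ = 5.36: P(X<8.2) ≈ 0.452.
Too low — raise k to concentrate. Iterating converges to k ≈ 11.3.
Then θ = 5.36/(11.3−1) ≈ 0.519.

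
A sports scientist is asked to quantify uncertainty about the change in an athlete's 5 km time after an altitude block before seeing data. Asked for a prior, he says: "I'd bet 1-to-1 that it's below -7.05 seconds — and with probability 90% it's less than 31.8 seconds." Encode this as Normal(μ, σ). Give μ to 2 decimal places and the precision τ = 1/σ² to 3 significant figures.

μ = -7.05, τ = 0.00109

For Normal(μ,σ), the p-quantile is μ + z_p·σ. Here z_{0.5} = 0, z_{0.9} = 1.282.
So -7.05 = μ + 0σ and 31.8 = μ + 1.282σ.
Subtracting: σ = (31.8 − -7.05)/(1.282 − (0)) = 30.31.
Then μ = -7.05 − (0)·30.31 = -7.05.
Precision τ = 1/σ² = 1/30.31² = 0.00109.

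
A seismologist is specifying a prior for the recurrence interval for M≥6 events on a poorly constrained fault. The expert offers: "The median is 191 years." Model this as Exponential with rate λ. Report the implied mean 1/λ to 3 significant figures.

Exponential median = ln 2 / λ, so λ = ln 2 / 191.0 = 0.00363.
Mean = 1/λ = 276 years.

mean ≈ 276 years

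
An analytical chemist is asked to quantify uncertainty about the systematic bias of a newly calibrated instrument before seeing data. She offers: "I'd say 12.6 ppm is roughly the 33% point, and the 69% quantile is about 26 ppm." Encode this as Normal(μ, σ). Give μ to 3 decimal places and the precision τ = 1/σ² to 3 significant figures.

The p-quantile of Normal(μ,σ) is μ + z_p·σ, with z_{0.33} = -0.4399 and z_{0.69} = 0.4959.
Eliminate σ: μ = (z₂·x₁ − z₁·x₂)/(z₂ − z₁) = (0.4959·12.6 − (-0.4399)·26)/0.9358 = 18.899.
Then σ = (x₂ − x₁)/(z₂ − z₁) = (26 − 12.6)/0.9358 = 14.320.
Precision τ = 1/σ² = 1/14.32² = 0.00488.

μ = 18.899, τ = 0.00488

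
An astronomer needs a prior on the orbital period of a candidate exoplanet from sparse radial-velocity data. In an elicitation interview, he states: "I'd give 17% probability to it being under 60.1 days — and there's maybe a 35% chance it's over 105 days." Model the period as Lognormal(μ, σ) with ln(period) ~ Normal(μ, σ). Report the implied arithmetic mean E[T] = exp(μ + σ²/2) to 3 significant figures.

E[T] ≈ 97.5 days

If T ~ Lognormal(μ,σ) then ln T ~ Normal(μ,σ), so the p-quantile of ln T is μ + z_p·σ.
ln(60.1) = 4.096 and ln(105) = 4.654; z_{0.17} = -0.9542, z_{0.65} = 0.3853.
σ = (4.654 − 4.096)/(0.3853 − (-0.9542)) = 0.417.
μ = 4.096 − (-0.9542)·0.417 = 4.493.
E[T] = exp(μ + σ²/2) = exp(4.493 + 0.0868) = 97.5 days.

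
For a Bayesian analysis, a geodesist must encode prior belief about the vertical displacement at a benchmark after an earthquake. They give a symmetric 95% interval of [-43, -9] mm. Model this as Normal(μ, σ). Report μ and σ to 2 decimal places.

A symmetric 95% interval runs μ ± z·σ with z = 1.96.
Half-width = 17, so σ = 17/1.96 = 8.67.
μ is the interval midpoint, -26.00.

μ = -26.00, σ = 8.67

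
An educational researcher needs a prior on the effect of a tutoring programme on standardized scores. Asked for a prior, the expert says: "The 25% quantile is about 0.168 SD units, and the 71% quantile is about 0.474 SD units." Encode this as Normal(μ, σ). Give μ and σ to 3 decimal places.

μ = 0.336, σ = 0.249

The p-quantile of Normal(μ,σ) is μ + z_p·σ, with z_{0.25} = -0.6745 and z_{0.71} = 0.5534.
Eliminate σ: μ = (z₂·x₁ − z₁·x₂)/(z₂ − z₁) = (0.5534·0.168 − (-0.6745)·0.474)/1.228 = 0.336.
Then σ = (x₂ − x₁)/(z₂ − z₁) = (0.474 − 0.168)/1.228 = 0.249.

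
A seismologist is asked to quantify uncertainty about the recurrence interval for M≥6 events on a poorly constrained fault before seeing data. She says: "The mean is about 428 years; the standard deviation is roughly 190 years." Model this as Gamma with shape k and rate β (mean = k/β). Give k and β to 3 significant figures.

For Gamma(k, rate β): mean = k/β, variance = k/β², so CV = 1/√k.
CV = SD/mean = 190/428 = 0.4439, hence k = 1/CV² = 5.07.
Then β = k/mean = 5.07/428 = 0.0119.

k ≈ 5.07, β ≈ 0.0119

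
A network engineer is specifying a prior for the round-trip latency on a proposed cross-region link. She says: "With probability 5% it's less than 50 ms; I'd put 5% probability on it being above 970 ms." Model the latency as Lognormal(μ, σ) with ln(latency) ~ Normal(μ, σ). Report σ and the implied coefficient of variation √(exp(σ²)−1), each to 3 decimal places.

If T ~ Lognormal(μ,σ) then ln T ~ Normal(μ,σ), so the p-quantile of ln T is μ + z_p·σ.
ln(50) = 3.912 and ln(970) = 6.877; z_{0.05} = -1.645, z_{0.95} = 1.645.
σ = (6.877 − 3.912)/(1.645 − (-1.645)) = 0.901.
μ = 3.912 − (-1.645)·0.901 = 5.395.
CV = √(exp(σ²)−1) = √(exp(0.8125)−1) = 1.120.

σ ≈ 0.901, CV ≈ 1.120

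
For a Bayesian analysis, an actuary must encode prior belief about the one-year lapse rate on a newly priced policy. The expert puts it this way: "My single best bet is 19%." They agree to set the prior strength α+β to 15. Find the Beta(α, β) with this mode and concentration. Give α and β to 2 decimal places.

α = 3.47, β = 11.53

For α,β > 1 the Beta mode is (α−1)/(α+β−2). With α+β = 15, the mode is (α−1)/13.
Set (α−1)/13 = 0.19 → α = 1 + 0.19·13 = 3.47.
β = 15 − α = 11.53.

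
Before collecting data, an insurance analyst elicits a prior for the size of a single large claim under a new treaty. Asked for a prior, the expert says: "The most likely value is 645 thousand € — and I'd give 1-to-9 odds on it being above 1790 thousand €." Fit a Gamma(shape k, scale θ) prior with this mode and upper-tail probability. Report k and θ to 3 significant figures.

Gamma(k,θ) with k>1 has mode (k−1)θ, so θ = 645/(k−1).
Need P(X < 1790) = 0.9 with θ tied to k this way. Start at k = 2, θ = 645: P(X<1790) ≈ 0.765.
Too low — raise k to concentrate. Iterating converges to k ≈ 2.83.
Then θ = 645/(2.83−1) ≈ 352.

k ≈ 2.83, θ ≈ 352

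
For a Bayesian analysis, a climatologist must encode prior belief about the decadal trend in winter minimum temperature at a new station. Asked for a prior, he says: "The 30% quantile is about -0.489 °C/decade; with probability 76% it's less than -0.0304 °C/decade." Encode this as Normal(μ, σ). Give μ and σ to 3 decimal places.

For Normal(μ,σ), the p-quantile is μ + z_p·σ. Here z_{0.3} = -0.5244, z_{0.76} = 0.7063.
So -0.489 = μ − 0.5244σ and -0.0304 = μ + 0.7063σ.
Subtracting: σ = (-0.0304 − -0.489)/(0.7063 − (-0.5244)) = 0.373.
Then μ = -0.489 − (-0.5244)·0.373 = -0.294.

μ = -0.294, σ = 0.373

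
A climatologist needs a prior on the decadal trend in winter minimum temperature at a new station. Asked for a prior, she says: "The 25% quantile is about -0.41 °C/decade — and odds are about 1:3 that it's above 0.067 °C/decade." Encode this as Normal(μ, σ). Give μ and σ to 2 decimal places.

The p-quantile of Normal(μ,σ) is μ + z_p·σ, with z_{0.25} = -0.6745 and z_{0.75} = 0.6745.
Eliminate σ: μ = (z₂·x₁ − z₁·x₂)/(z₂ − z₁) = (0.6745·-0.41 − (-0.6745)·0.067)/1.349 = -0.17.
Then σ = (x₂ − x₁)/(z₂ − z₁) = (0.067 − -0.41)/1.349 = 0.35.

μ = -0.17, σ = 0.35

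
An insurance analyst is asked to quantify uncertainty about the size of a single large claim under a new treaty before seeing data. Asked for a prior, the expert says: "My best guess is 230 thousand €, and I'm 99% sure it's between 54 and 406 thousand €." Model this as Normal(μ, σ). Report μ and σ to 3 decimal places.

μ = 230.000, σ = 68.328

A symmetric 99% interval runs μ ± z·σ with z = 2.576.
Half-width = 176, so σ = 176/2.576 = 68.328.
μ is the stated best guess, 230.000.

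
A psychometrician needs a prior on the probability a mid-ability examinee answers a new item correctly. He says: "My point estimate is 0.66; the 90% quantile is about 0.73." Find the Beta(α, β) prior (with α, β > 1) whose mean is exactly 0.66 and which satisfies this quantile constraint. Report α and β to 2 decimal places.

α ≈ 48.00, β ≈ 24.73

With mean 0.66 fixed, write α = 0.66s, β = 0.34s where s = α+β.
Need P(θ < 0.73) = 0.9 under Beta(0.66s, 0.34s). Normal approximation: (q−m)/√(m(1−m)/s) ≈ z_{0.9} = 1.28, so s ≈ 0.66·0.34·(1.28)²/(0.73−0.66)² = 75.2.
At s = 75.2: P(θ<0.73) ≈ 0.904. Adjusting to match 0.9 gives s ≈ 72.73.
So α = 0.66·72.73 ≈ 48.00, β = 0.34·72.73 ≈ 24.73.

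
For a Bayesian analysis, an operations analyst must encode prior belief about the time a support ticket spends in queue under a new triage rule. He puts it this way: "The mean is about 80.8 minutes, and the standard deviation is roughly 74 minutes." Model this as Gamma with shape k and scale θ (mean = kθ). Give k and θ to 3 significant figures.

For Gamma(k, scale θ): mean = kθ, variance = kθ², so CV = 1/√k.
CV = SD/mean = 74/80.8 = 0.9158, hence k = 1/CV² = 1.19.
Then θ = mean/k = 80.8/1.19 = 67.8.

k ≈ 1.19, θ ≈ 67.8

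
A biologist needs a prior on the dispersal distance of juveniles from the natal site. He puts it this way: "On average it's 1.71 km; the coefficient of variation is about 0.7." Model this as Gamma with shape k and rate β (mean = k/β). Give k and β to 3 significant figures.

For Gamma(k, rate β): mean = k/β, variance = k/β², so CV = 1/√k.
CV = 0.7, hence k = 1/CV² = 2.04.
Then β = k/mean = 2.04/1.71 = 1.19.

k ≈ 2.04, β ≈ 1.19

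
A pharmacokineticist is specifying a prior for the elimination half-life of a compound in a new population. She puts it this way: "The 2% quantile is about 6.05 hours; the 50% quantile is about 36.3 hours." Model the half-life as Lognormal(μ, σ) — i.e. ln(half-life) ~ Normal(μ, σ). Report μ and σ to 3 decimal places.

μ ≈ 3.592, σ ≈ 0.872

If T ~ Lognormal(μ,σ) then ln T ~ Normal(μ,σ), so the p-quantile of ln T is μ + z_p·σ.
ln(6.05) = 1.8 and ln(36.3) = 3.592; z_{0.02} = -2.054, z_{0.5} = 0.
σ = (3.592 − 1.8)/(0 − (-2.054)) = 0.872.
μ = 1.8 − (-2.054)·0.872 = 3.592.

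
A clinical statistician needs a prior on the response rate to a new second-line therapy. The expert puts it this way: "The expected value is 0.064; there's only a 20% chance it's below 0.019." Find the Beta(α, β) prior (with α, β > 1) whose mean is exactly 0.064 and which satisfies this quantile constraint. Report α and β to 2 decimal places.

With mean 0.064 fixed, write α = 0.064s, β = 0.936s where s = α+β.
Need P(θ < 0.019) = 0.2 under Beta(0.064s, 0.936s). Normal approximation: (q−m)/√(m(1−m)/s) ≈ z_{0.2} = -0.842, so s ≈ 0.064·0.936·(-0.842)²/(0.019−0.064)² = 21.0.
At s = 21.0: P(θ<0.019) ≈ 0.184. Adjusting to match 0.2 gives s ≈ 19.37.
So α = 0.064·19.37 ≈ 1.24, β = 0.936·19.37 ≈ 18.13.

α ≈ 1.24, β ≈ 18.13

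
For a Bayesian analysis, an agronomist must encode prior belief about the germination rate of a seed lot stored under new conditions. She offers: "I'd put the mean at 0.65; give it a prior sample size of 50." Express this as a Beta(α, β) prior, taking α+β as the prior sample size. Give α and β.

Under the effective-sample-size interpretation, Beta(α, β) has prior mean α/(α+β) and prior sample size α+β.
So α+β = 50 and α/(α+β) = 0.65, giving α = 0.65·50 = 32.5 and β = 50 − 32.5 = 17.5.

α = 32.5, β = 17.5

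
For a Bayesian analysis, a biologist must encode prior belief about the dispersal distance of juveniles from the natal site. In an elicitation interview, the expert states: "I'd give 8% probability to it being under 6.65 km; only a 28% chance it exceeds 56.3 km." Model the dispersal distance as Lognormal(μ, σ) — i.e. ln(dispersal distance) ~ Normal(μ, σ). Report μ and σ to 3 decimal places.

If T ~ Lognormal(μ,σ) then ln T ~ Normal(μ,σ), so the p-quantile of ln T is μ + z_p·σ.
ln(6.65) = 1.895 and ln(56.3) = 4.031; z_{0.08} = -1.405, z_{0.72} = 0.5828.
σ = (4.031 − 1.895)/(0.5828 − (-1.405)) = 1.075.
μ = 1.895 − (-1.405)·1.075 = 3.404.

μ ≈ 3.404, σ ≈ 1.075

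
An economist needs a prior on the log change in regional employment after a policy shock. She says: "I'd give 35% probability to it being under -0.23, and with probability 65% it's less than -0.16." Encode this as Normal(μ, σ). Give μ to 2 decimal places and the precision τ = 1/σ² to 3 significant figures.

The p-quantile of Normal(μ,σ) is μ + z_p·σ, with z_{0.35} = -0.3853 and z_{0.65} = 0.3853.
Eliminate σ: μ = (z₂·x₁ − z₁·x₂)/(z₂ − z₁) = (0.3853·-0.23 − (-0.3853)·-0.16)/0.7706 = -0.20.
Then σ = (x₂ − x₁)/(z₂ − z₁) = (-0.16 − -0.23)/0.7706 = 0.09.
Precision τ = 1/σ² = 1/0.09083² = 121.

μ = -0.20, τ = 121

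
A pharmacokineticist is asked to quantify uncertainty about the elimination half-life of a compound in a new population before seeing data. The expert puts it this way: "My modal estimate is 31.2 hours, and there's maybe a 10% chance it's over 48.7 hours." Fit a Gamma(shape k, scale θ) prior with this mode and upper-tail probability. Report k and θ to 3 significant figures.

Gamma(k,θ) with k>1 has mode (k−1)θ, so θ = 31.2/(k−1).
Need P(X < 48.7) = 0.9 with θ tied to k this way. Start at k = 2, θ = 31.2: P(X<48.7) ≈ 0.462.
Too low — raise k to concentrate. Iterating converges to k ≈ 10.4.
Then θ = 31.2/(10.4−1) ≈ 3.3.

k ≈ 10.4, θ ≈ 3.3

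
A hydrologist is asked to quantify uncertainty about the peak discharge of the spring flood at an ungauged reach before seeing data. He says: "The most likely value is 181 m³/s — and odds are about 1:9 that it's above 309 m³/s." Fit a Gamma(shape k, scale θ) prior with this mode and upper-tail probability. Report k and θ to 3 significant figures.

k ≈ 7.62, θ ≈ 27.3

Gamma(k,θ) with k>1 has mode (k−1)θ, so θ = 181/(k−1).
Need P(X < 309) = 0.9 with θ tied to k this way. Start at k = 2, θ = 181: P(X<309) ≈ 0.509.
Too low — raise k to concentrate. Iterating converges to k ≈ 7.62.
Then θ = 181/(7.62−1) ≈ 27.3.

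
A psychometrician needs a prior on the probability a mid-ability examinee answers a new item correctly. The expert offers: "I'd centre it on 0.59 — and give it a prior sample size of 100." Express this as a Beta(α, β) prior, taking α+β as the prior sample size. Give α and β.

α = 59, β = 41

Under the effective-sample-size interpretation, Beta(α, β) has prior mean α/(α+β) and prior sample size α+β.
So α+β = 100 and α/(α+β) = 0.59, giving α = 0.59·100 = 59 and β = 100 − 59 = 41.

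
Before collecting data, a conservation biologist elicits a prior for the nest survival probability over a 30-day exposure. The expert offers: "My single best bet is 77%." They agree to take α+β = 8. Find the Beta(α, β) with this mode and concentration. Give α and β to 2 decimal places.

For α,β > 1 the Beta mode is (α−1)/(α+β−2). With α+β = 8, the mode is (α−1)/6.
Set (α−1)/6 = 0.77 → α = 1 + 0.77·6 = 5.62.
β = 8 − α = 2.38.

α = 5.62, β = 2.38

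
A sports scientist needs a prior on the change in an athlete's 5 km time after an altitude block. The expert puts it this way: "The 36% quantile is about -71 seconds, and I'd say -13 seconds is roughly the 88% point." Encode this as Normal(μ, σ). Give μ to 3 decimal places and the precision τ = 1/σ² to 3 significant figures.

For Normal(μ,σ), the p-quantile is μ + z_p·σ. Here z_{0.36} = -0.3585, z_{0.88} = 1.175.
So -71 = μ − 0.3585σ and -13 = μ + 1.175σ.
Subtracting: σ = (-13 − -71)/(1.175 − (-0.3585)) = 37.823.
Then μ = -71 − (-0.3585)·37.823 = -57.442.
Precision τ = 1/σ² = 1/37.82² = 0.000699.

μ = -57.442, τ = 0.000699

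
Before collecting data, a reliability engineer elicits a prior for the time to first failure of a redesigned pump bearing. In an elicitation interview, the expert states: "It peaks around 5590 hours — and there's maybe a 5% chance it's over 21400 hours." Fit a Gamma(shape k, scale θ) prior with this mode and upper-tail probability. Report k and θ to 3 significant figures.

k ≈ 2.41, θ ≈ 3970

Gamma(k,θ) with k>1 has mode (k−1)θ, so θ = 5590/(k−1).
Need P(X < 21400) = 0.95 with θ tied to k this way. Start at k = 2, θ = 5590: P(X<21400) ≈ 0.895.
Too low — raise k to concentrate. Iterating converges to k ≈ 2.41.
Then θ = 5590/(2.41−1) ≈ 3970.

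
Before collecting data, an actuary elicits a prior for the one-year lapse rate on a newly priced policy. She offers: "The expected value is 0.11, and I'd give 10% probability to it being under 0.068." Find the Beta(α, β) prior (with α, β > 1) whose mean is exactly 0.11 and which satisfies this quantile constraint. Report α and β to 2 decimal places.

With mean 0.11 fixed, write α = 0.11s, β = 0.89s where s = α+β.
Need P(θ < 0.068) = 0.1 under Beta(0.11s, 0.89s). Normal approximation: (q−m)/√(m(1−m)/s) ≈ z_{0.1} = -1.28, so s ≈ 0.11·0.89·(-1.28)²/(0.068−0.11)² = 91.1.
At s = 91.1: P(θ<0.068) ≈ 0.084. Adjusting to match 0.1 gives s ≈ 80.41.
So α = 0.11·80.41 ≈ 8.85, β = 0.89·80.41 ≈ 71.57.

α ≈ 8.85, β ≈ 71.57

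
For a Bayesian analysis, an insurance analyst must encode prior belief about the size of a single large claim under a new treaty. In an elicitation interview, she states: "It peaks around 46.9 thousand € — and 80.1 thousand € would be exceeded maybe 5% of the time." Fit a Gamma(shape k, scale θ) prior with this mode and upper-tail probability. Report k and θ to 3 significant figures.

Gamma(k,θ) with k>1 has mode (k−1)θ, so θ = 46.9/(k−1).
Need P(X < 80.1) = 0.95 with θ tied to k this way. Start at k = 2, θ = 46.9: P(X<80.1) ≈ 0.509.
Too low — raise k to concentrate. Iterating converges to k ≈ 10.7.
Then θ = 46.9/(10.7−1) ≈ 4.81.

k ≈ 10.7, θ ≈ 4.81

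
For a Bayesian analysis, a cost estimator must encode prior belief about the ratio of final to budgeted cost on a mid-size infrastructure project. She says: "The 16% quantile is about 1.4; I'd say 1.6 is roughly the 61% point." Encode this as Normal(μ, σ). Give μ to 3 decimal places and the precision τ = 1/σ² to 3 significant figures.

For Normal(μ,σ), the p-quantile is μ + z_p·σ. Here z_{0.16} = -0.9945, z_{0.61} = 0.2793.
So 1.4 = μ − 0.9945σ and 1.6 = μ + 0.2793σ.
Subtracting: σ = (1.6 − 1.4)/(0.2793 − (-0.9945)) = 0.157.
Then μ = 1.4 − (-0.9945)·0.157 = 1.556.
Precision τ = 1/σ² = 1/0.157² = 40.6.

μ = 1.556, τ = 40.6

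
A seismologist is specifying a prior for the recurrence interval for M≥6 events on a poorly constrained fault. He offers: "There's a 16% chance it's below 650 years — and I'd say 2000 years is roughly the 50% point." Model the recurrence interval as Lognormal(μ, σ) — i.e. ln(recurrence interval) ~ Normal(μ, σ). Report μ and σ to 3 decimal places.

μ ≈ 7.601, σ ≈ 1.130

If T ~ Lognormal(μ,σ) then ln T ~ Normal(μ,σ), so the p-quantile of ln T is μ + z_p·σ.
ln(650) = 6.477 and ln(2000) = 7.601; z_{0.16} = -0.9945, z_{0.5} = 0.
σ = (7.601 − 6.477)/(0 − (-0.9945)) = 1.130.
μ = 6.477 − (-0.9945)·1.130 = 7.601.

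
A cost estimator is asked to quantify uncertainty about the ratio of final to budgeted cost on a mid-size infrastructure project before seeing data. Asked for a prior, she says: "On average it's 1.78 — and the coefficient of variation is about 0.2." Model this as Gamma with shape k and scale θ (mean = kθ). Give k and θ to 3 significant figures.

For Gamma(k, scale θ): mean = kθ, variance = kθ², so CV = 1/√k.
CV = 0.2, hence k = 1/CV² = 25.
Then θ = mean/k = 1.78/25 = 0.0712.

k ≈ 25, θ ≈ 0.0712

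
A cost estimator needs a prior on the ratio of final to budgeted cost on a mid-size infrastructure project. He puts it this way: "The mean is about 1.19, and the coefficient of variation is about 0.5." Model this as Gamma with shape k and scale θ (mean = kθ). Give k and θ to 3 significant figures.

k ≈ 4, θ ≈ 0.297

For Gamma(k, scale θ): mean = kθ, variance = kθ², so CV = 1/√k.
CV = 0.5, hence k = 1/CV² = 4.
Then θ = mean/k = 1.19/4 = 0.297.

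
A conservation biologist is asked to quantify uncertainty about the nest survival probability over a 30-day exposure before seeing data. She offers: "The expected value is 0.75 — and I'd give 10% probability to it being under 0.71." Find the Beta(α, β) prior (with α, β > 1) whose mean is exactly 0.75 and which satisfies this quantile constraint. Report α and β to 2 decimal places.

With mean 0.75 fixed, write α = 0.75s, β = 0.25s where s = α+β.
Need P(θ < 0.71) = 0.1 under Beta(0.75s, 0.25s). Normal approximation: (q−m)/√(m(1−m)/s) ≈ z_{0.1} = -1.28, so s ≈ 0.75·0.25·(-1.28)²/(0.71−0.75)² = 192.5.
At s = 192.5: P(θ<0.71) ≈ 0.103. Adjusting to match 0.1 gives s ≈ 197.12.
So α = 0.75·197.12 ≈ 147.84, β = 0.25·197.12 ≈ 49.28.

α ≈ 147.84, β ≈ 49.28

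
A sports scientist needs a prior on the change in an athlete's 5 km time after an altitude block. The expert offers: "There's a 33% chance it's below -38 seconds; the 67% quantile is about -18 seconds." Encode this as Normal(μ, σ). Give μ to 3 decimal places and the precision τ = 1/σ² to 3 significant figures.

For Normal(μ,σ), the p-quantile is μ + z_p·σ. Here z_{0.33} = -0.4399, z_{0.67} = 0.4399.
So -38 = μ − 0.4399σ and -18 = μ + 0.4399σ.
Subtracting: σ = (-18 − -38)/(0.4399 − (-0.4399)) = 22.732.
Then μ = -38 − (-0.4399)·22.732 = -28.000.
Precision τ = 1/σ² = 1/22.73² = 0.00194.

μ = -28.000, τ = 0.00194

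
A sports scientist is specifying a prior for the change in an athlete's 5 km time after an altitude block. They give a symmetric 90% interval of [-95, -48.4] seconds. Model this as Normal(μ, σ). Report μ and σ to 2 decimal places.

μ = -71.70, σ = 14.17

A symmetric 90% interval runs μ ± z·σ with z = 1.645.
Half-width = 23.3, so σ = 23.3/1.645 = 14.17.
μ is the interval midpoint, -71.70.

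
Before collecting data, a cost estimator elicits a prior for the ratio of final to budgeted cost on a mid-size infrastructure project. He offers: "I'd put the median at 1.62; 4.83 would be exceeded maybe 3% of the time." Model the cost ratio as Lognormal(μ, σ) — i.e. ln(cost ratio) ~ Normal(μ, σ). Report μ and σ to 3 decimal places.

If T ~ Lognormal(μ,σ) then ln T ~ Normal(μ,σ), so the p-quantile of ln T is μ + z_p·σ.
ln(1.62) = 0.4824 and ln(4.83) = 1.575; z_{0.5} = 0, z_{0.97} = 1.881.
σ = (1.575 − 0.4824)/(1.881 − (0)) = 0.581.
μ = 0.4824 − (0)·0.581 = 0.482.

μ ≈ 0.482, σ ≈ 0.581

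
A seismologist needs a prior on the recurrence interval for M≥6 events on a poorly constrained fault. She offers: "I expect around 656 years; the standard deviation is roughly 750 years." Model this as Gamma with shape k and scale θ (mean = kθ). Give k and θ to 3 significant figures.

For Gamma(k, scale θ): mean = kθ, variance = kθ², so CV = 1/√k.
CV = SD/mean = 750/656 = 1.143, hence k = 1/CV² = 0.765.
Then θ = mean/k = 656/0.765 = 857.

k ≈ 0.765, θ ≈ 857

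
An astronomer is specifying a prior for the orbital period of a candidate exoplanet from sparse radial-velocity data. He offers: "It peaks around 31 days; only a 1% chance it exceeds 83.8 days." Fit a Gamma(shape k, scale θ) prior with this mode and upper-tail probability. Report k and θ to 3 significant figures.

Gamma(k,θ) with k>1 has mode (k−1)θ, so θ = 31/(k−1).
Need P(X < 83.8) = 0.99 with θ tied to k this way. Start at k = 2, θ = 31: P(X<83.8) ≈ 0.752.
Too low — raise k to concentrate. Iterating converges to k ≈ 5.66.
Then θ = 31/(5.66−1) ≈ 6.65.

k ≈ 5.66, θ ≈ 6.65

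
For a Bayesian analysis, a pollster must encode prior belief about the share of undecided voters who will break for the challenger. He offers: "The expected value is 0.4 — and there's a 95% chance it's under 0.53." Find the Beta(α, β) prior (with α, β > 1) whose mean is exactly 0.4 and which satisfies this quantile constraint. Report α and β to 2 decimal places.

α ≈ 15.72, β ≈ 23.58

With mean 0.4 fixed, write α = 0.4s, β = 0.6s where s = α+β.
Need P(θ < 0.53) = 0.95 under Beta(0.4s, 0.6s). Normal approximation: (q−m)/√(m(1−m)/s) ≈ z_{0.95} = 1.64, so s ≈ 0.4·0.6·(1.64)²/(0.53−0.4)² = 38.4.
At s = 38.4: P(θ<0.53) ≈ 0.948. Adjusting to match 0.95 gives s ≈ 39.30.
So α = 0.4·39.30 ≈ 15.72, β = 0.6·39.30 ≈ 23.58.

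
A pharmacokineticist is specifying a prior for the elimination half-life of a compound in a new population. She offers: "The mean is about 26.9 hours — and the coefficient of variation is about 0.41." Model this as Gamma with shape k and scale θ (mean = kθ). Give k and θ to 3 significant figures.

For Gamma(k, scale θ): mean = kθ, variance = kθ², so CV = 1/√k.
CV = 0.41, hence k = 1/CV² = 5.95.
Then θ = mean/k = 26.9/5.95 = 4.52.

k ≈ 5.95, θ ≈ 4.52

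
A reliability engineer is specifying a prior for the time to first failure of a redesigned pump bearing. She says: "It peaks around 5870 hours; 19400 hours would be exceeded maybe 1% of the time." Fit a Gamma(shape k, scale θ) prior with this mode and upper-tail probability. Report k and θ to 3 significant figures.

Gamma(k,θ) with k>1 has mode (k−1)θ, so θ = 5870/(k−1).
Need P(X < 19400) = 0.99 with θ tied to k this way. Start at k = 2, θ = 5870: P(X<19400) ≈ 0.842.
Too low — raise k to concentrate. Iterating converges to k ≈ 4.08.
Then θ = 5870/(4.08−1) ≈ 1910.

k ≈ 4.08, θ ≈ 1910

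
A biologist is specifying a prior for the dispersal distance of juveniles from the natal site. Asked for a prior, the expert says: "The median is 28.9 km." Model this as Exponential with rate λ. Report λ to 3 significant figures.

Exponential median = ln 2 / λ, so λ = ln 2 / 28.9 = 0.024.

λ ≈ 0.024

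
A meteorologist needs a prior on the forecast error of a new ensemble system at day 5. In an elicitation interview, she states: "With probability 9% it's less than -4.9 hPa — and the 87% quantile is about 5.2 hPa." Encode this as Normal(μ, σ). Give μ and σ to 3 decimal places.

The p-quantile of Normal(μ,σ) is μ + z_p·σ, with z_{0.09} = -1.341 and z_{0.87} = 1.126.
Eliminate σ: μ = (z₂·x₁ − z₁·x₂)/(z₂ − z₁) = (1.126·-4.9 − (-1.341)·5.2)/2.467 = 0.589.
Then σ = (x₂ − x₁)/(z₂ − z₁) = (5.2 − -4.9)/2.467 = 4.094.

μ = 0.589, σ = 4.094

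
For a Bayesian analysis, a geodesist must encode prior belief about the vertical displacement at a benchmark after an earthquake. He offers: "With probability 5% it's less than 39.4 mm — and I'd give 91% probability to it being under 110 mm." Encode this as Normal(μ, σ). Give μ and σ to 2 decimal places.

μ = 78.30, σ = 23.65

For Normal(μ,σ), the p-quantile is μ + z_p·σ. Here z_{0.05} = -1.645, z_{0.91} = 1.341.
So 39.4 = μ − 1.645σ and 110 = μ + 1.341σ.
Subtracting: σ = (110 − 39.4)/(1.341 − (-1.645)) = 23.65.
Then μ = 39.4 − (-1.645)·23.65 = 78.30.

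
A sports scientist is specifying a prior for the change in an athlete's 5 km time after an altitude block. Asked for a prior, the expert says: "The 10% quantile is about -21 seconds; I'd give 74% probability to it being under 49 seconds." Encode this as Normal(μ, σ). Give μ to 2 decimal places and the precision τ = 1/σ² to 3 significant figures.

For Normal(μ,σ), the p-quantile is μ + z_p·σ. Here z_{0.1} = -1.282, z_{0.74} = 0.6433.
So -21 = μ − 1.282σ and 49 = μ + 0.6433σ.
Subtracting: σ = (49 − -21)/(0.6433 − (-1.282)) = 36.37.
Then μ = -21 − (-1.282)·36.37 = 25.60.
Precision τ = 1/σ² = 1/36.37² = 0.000756.

μ = 25.60, τ = 0.000756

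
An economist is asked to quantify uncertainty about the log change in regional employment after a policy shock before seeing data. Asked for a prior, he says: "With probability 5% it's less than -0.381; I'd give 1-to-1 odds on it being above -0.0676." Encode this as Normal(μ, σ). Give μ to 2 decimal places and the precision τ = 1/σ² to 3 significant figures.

For Normal(μ,σ), the p-quantile is μ + z_p·σ. Here z_{0.05} = -1.645, z_{0.5} = 0.
So -0.381 = μ − 1.645σ and -0.0676 = μ + 0σ.
Subtracting: σ = (-0.0676 − -0.381)/(0 − (-1.645)) = 0.19.
Then μ = -0.381 − (-1.645)·0.19 = -0.07.
Precision τ = 1/σ² = 1/0.1905² = 27.5.

μ = -0.07, τ = 27.5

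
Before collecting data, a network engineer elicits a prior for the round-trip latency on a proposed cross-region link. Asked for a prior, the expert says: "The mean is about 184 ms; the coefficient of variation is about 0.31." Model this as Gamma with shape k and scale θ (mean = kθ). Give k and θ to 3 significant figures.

For Gamma(k, scale θ): mean = kθ, variance = kθ², so CV = 1/√k.
CV = 0.31, hence k = 1/CV² = 10.4.
Then θ = mean/k = 184/10.4 = 17.7.

k ≈ 10.4, θ ≈ 17.7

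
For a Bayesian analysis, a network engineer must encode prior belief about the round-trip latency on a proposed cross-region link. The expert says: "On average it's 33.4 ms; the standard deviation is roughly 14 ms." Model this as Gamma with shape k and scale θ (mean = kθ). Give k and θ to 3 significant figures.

For Gamma(k, scale θ): mean = kθ, variance = kθ², so CV = 1/√k.
CV = SD/mean = 14/33.4 = 0.4192, hence k = 1/CV² = 5.69.
Then θ = mean/k = 33.4/5.69 = 5.87.

k ≈ 5.69, θ ≈ 5.87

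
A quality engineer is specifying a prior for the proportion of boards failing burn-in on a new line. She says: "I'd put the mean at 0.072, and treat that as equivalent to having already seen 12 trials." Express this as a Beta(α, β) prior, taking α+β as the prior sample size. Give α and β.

α = 0.864, β = 11.136

Under the effective-sample-size interpretation, Beta(α, β) has prior mean α/(α+β) and prior sample size α+β.
So α+β = 12 and α/(α+β) = 0.072, giving α = 0.072·12 = 0.864 and β = 12 − 0.864 = 11.136.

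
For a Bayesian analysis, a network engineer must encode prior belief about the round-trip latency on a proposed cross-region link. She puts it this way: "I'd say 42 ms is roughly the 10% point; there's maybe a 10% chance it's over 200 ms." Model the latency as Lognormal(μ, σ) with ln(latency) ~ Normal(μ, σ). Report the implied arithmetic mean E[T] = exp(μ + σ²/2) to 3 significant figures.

E[T] ≈ 110 ms

If T ~ Lognormal(μ,σ) then ln T ~ Normal(μ,σ), so the p-quantile of ln T is μ + z_p·σ.
ln(42) = 3.738 and ln(200) = 5.298; z_{0.1} = -1.282, z_{0.9} = 1.282.
σ = (5.298 − 3.738)/(1.282 − (-1.282)) = 0.609.
μ = 3.738 − (-1.282)·0.609 = 4.518.
E[T] = exp(μ + σ²/2) = exp(4.518 + 0.1854) = 110 ms.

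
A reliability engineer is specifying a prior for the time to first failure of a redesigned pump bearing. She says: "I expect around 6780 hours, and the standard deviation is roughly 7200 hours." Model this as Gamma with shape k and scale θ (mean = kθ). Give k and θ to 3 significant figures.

For Gamma(k, scale θ): mean = kθ, variance = kθ², so CV = 1/√k.
CV = SD/mean = 7200/6780 = 1.062, hence k = 1/CV² = 0.887.
Then θ = mean/k = 6780/0.887 = 7650.

k ≈ 0.887, θ ≈ 7650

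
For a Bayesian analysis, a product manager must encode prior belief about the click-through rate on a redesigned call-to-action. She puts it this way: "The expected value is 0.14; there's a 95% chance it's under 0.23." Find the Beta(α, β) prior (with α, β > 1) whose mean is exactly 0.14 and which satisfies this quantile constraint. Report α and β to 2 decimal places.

α ≈ 6.63, β ≈ 40.73

With mean 0.14 fixed, write α = 0.14s, β = 0.86s where s = α+β.
Need P(θ < 0.23) = 0.95 under Beta(0.14s, 0.86s). Normal approximation: (q−m)/√(m(1−m)/s) ≈ z_{0.95} = 1.64, so s ≈ 0.14·0.86·(1.64)²/(0.23−0.14)² = 40.2.
At s = 40.2: P(θ<0.23) ≈ 0.937. Adjusting to match 0.95 gives s ≈ 47.36.
So α = 0.14·47.36 ≈ 6.63, β = 0.86·47.36 ≈ 40.73.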